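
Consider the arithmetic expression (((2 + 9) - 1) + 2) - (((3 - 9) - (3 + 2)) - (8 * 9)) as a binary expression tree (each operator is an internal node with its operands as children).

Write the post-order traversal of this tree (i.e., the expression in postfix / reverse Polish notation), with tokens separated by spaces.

Post-order on an expression tree gives postfix notation: for each operator, emit left operand, right operand, then the operator.

2 9 + 1 - 2 + 3 9 - 3 2 + - 8 9 * - -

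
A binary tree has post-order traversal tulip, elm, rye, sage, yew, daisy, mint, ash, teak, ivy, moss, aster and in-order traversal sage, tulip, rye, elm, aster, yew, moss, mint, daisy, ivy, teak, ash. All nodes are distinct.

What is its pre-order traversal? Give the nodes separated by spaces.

The last element of post-order is the root; it splits in-order into left and right subtrees.
Root aster: left subtree has 4 nodes {sage, tulip, rye, elm}, right has 7 {yew, moss, mint, daisy, ivy, teak, ash}.
  Root sage: left subtree has 0 nodes { }, right has 3 {tulip, rye, elm}.
    Root rye: left subtree has 1 node {tulip}, right has 1 {elm}.
  Root moss: left subtree has 1 node {yew}, right has 5 {mint, daisy, ivy, teak, ash}.
    Root ivy: left subtree has 2 nodes {mint, daisy}, right has 2 {teak, ash}.
      Root mint: left subtree has 0 nodes { }, right has 1 {daisy}.
      Root teak: left subtree has 0 nodes { }, right has 1 {ash}.

aster sage rye tulip elm moss yew ivy mint daisy teak ash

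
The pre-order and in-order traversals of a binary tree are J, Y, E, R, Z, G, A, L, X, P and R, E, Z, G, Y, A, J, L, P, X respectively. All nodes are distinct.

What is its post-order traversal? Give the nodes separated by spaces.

The first element of pre-order is the root; it splits in-order into left and right subtrees.
Root J: left subtree has 6 nodes {R, E, Z, G, Y, A}, right has 3 {L, P, X}.
  Root Y: left subtree has 4 nodes {R, E, Z, G}, right has 1 {A}.
    Root E: left subtree has 1 node {R}, right has 2 {Z, G}.
      Root Z: left subtree has 0 nodes { }, right has 1 {G}.
  Root L: left subtree has 0 nodes { }, right has 2 {P, X}.
    Root X: left subtree has 1 node {P}, right has 0 { }.

R G Z E A Y P X L J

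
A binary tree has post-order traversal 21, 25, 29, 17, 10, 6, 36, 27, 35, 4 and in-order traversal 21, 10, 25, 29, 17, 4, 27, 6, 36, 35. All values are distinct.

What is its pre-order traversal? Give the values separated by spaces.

4 10 21 17 29 25 35 27 36 6

The last element of post-order is the root; it splits in-order into left and right subtrees.
Root 4: left subtree has 5 nodes {21, 10, 25, 29, 17}, right has 4 {27, 6, 36, 35}.
  Root 10: left subtree has 1 node {21}, right has 3 {25, 29, 17}.
    Root 17: left subtree has 2 nodes {25, 29}, right has 0 { }.
      Root 29: left subtree has 1 node {25}, right has 0 { }.
  Root 35: left subtree has 3 nodes {27, 6, 36}, right has 0 { }.
    Root 27: left subtree has 0 nodes { }, right has 2 {6, 36}.
      Root 36: left subtree has 1 node {6}, right has 0 { }.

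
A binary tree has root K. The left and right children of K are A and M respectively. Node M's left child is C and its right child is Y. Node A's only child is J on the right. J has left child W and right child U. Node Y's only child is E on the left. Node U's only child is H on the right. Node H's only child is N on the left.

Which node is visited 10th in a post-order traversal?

Post-order visits the left subtree, then the right subtree, then the node.
At K: go left to A.
  At A: no left child.
  At A: go right to J.
    At J: go left to W.
      W is a leaf — visit W.
    At J: go right to U.
      At U: no left child.
      At U: go right to H.
        At H: go left to N.
          N is a leaf — visit N.
        At H: no right child.
        Visit H.
      Visit U.
    Visit J.
  Visit A.
At K: go right to M.
  At M: go left to C.
    C is a leaf — visit C.
  At M: go right to Y.
    At Y: go left to E.
      E is a leaf — visit E.
    At Y: no right child.
    Visit Y.
  Visit M.
Visit K.
Full post-order sequence: W, N, H, U, J, A, C, E, Y, M, K.

M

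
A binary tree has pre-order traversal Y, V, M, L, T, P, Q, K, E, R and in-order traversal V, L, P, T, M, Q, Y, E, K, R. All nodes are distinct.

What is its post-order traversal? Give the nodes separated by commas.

P, T, L, Q, M, V, E, R, K, Y

The first element of pre-order is the root; it splits in-order into left and right subtrees.
Root Y: left subtree has 6 nodes {V, L, P, T, M, Q}, right has 3 {E, K, R}.
  Root V: left subtree has 0 nodes { }, right has 5 {L, P, T, M, Q}.
    Root M: left subtree has 3 nodes {L, P, T}, right has 1 {Q}.
      Root L: left subtree has 0 nodes { }, right has 2 {P, T}.
        Root T: left subtree has 1 node {P}, right has 0 { }.
  Root K: left subtree has 1 node {E}, right has 1 {R}.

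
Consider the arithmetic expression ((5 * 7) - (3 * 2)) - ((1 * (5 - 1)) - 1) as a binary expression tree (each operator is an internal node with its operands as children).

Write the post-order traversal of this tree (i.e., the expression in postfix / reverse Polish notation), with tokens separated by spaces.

5 7 * 3 2 * - 1 5 1 - * 1 - -

Post-order on an expression tree gives postfix notation: for each operator, emit left operand, right operand, then the operator.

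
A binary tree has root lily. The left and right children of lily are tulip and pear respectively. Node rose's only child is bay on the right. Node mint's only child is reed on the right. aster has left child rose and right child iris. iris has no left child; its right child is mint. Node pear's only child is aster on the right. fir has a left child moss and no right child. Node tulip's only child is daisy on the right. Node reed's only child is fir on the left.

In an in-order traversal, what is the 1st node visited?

In-order visits the left subtree, then the node, then the right subtree.
At lily: go left to tulip.
  At tulip: no left child.
  Visit tulip.
  At tulip: go right to daisy.
    daisy is a leaf — visit daisy.
Visit lily.
At lily: go right to pear.
  At pear: no left child.
  Visit pear.
  At pear: go right to aster.
    At aster: go left to rose.
      At rose: no left child.
      Visit rose.
      At rose: go right to bay.
        bay is a leaf — visit bay.
    Visit aster.
    At aster: go right to iris.
      At iris: no left child.
      Visit iris.
      At iris: go right to mint.
        At mint: no left child.
        Visit mint.
        At mint: go right to reed.
          At reed: go left to fir.
            At fir: go left to moss.
              moss is a leaf — visit moss.
            Visit fir.
            At fir: no right child.
          Visit reed.
          At reed: no right child.
Full in-order sequence: tulip, daisy, lily, pear, rose, bay, aster, iris, mint, moss, fir, reed.

tulip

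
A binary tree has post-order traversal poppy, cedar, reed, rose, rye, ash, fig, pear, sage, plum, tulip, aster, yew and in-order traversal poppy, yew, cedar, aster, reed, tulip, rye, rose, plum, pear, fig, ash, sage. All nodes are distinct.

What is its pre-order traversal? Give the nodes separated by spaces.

The last element of post-order is the root; it splits in-order into left and right subtrees.
Root yew: left subtree has 1 node {poppy}, right has 11 {cedar, aster, reed, tulip, rye, rose, plum, pear, fig, ash, sage}.
  Root aster: left subtree has 1 node {cedar}, right has 9 {reed, tulip, rye, rose, plum, pear, fig, ash, sage}.
    Root tulip: left subtree has 1 node {reed}, right has 7 {rye, rose, plum, pear, fig, ash, sage}.
      Root plum: left subtree has 2 nodes {rye, rose}, right has 4 {pear, fig, ash, sage}.
        Root rye: left subtree has 0 nodes { }, right has 1 {rose}.
        Root sage: left subtree has 3 nodes {pear, fig, ash}, right has 0 { }.
          Root pear: left subtree has 0 nodes { }, right has 2 {fig, ash}.
            Root fig: left subtree has 0 nodes { }, right has 1 {ash}.

yew poppy aster cedar tulip reed plum rye rose sage pear fig ash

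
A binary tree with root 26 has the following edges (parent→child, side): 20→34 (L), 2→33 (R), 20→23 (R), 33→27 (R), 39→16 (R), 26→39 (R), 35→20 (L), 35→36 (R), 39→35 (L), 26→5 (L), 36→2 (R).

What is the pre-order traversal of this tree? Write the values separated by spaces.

Pre-order visits the node, then its left subtree, then its right subtree.
Visit 26.
At 26: go left to 5.
  5 is a leaf — visit 5.
At 26: go right to 39.
  Visit 39.
  At 39: go left to 35.
    Visit 35.
    At 35: go left to 20.
      Visit 20.
      At 20: go left to 34.
        34 is a leaf — visit 34.
      At 20: go right to 23.
        23 is a leaf — visit 23.
    At 35: go right to 36.
      Visit 36.
      At 36: no left child.
      At 36: go right to 2.
        Visit 2.
        At 2: no left child.
        At 2: go right to 33.
          Visit 33.
          At 33: no left child.
          At 33: go right to 27.
            27 is a leaf — visit 27.
  At 39: go right to 16.
    16 is a leaf — visit 16.

26 5 39 35 20 34 23 36 2 33 27 16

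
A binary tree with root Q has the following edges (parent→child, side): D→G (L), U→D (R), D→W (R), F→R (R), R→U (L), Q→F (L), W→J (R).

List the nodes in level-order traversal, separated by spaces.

Level-order visits nodes level by level from the root, left to right within each level.
Level 0: Q
Level 1: F
Level 2: R
Level 3: U
Level 4: D
Level 5: G, W
Level 6: J

Q F R U D G W J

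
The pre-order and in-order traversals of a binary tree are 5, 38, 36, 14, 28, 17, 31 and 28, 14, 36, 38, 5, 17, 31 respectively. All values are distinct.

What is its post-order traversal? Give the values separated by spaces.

The first element of pre-order is the root; it splits in-order into left and right subtrees.
Root 5: left subtree has 4 nodes {28, 14, 36, 38}, right has 2 {17, 31}.
  Root 38: left subtree has 3 nodes {28, 14, 36}, right has 0 { }.
    Root 36: left subtree has 2 nodes {28, 14}, right has 0 { }.
      Root 14: left subtree has 1 node {28}, right has 0 { }.
  Root 17: left subtree has 0 nodes { }, right has 1 {31}.

28 14 36 38 31 17 5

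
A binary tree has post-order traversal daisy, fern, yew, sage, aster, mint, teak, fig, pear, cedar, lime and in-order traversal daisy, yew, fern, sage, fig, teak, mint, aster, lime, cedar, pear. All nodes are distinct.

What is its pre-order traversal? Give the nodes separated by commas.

lime, fig, sage, yew, daisy, fern, teak, mint, aster, cedar, pear

The last element of post-order is the root; it splits in-order into left and right subtrees.
Root lime: left subtree has 8 nodes {daisy, yew, fern, sage, fig, teak, mint, aster}, right has 2 {cedar, pear}.
  Root fig: left subtree has 4 nodes {daisy, yew, fern, sage}, right has 3 {teak, mint, aster}.
    Root sage: left subtree has 3 nodes {daisy, yew, fern}, right has 0 { }.
      Root yew: left subtree has 1 node {daisy}, right has 1 {fern}.
    Root teak: left subtree has 0 nodes { }, right has 2 {mint, aster}.
      Root mint: left subtree has 0 nodes { }, right has 1 {aster}.
  Root cedar: left subtree has 0 nodes { }, right has 1 {pear}.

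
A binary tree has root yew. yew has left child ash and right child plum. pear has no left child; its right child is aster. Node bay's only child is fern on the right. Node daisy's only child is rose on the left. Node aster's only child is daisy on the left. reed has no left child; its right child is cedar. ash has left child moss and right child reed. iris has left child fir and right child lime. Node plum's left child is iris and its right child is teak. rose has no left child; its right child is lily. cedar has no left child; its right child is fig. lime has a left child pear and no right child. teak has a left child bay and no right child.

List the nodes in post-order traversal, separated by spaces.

Post-order visits the left subtree, then the right subtree, then the node.
At yew: go left to ash.
  At ash: go left to moss.
    moss is a leaf — visit moss.
  At ash: go right to reed.
    At reed: no left child.
    At reed: go right to cedar.
      At cedar: no left child.
      At cedar: go right to fig.
        fig is a leaf — visit fig.
      Visit cedar.
    Visit reed.
  Visit ash.
At yew: go right to plum.
  At plum: go left to iris.
    At iris: go left to fir.
      fir is a leaf — visit fir.
    At iris: go right to lime.
      At lime: go left to pear.
        At pear: no left child.
        At pear: go right to aster.
          At aster: go left to daisy.
            At daisy: go left to rose.
              At rose: no left child.
              At rose: go right to lily.
                lily is a leaf — visit lily.
              Visit rose.
            At daisy: no right child.
            Visit daisy.
          At aster: no right child.
          Visit aster.
        Visit pear.
      At lime: no right child.
      Visit lime.
    Visit iris.
  At plum: go right to teak.
    At teak: go left to bay.
      At bay: no left child.
      At bay: go right to fern.
        fern is a leaf — visit fern.
      Visit bay.
    At teak: no right child.
    Visit teak.
  Visit plum.
Visit yew.

moss fig cedar reed ash fir lily rose daisy aster pear lime iris fern bay teak plum yew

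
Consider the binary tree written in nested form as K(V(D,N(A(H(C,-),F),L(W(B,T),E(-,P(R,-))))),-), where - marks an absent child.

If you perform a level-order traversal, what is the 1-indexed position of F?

Level-order visits nodes level by level from the root, left to right within each level.
Level 0: K
Level 1: V
Level 2: D, N
Level 3: A, L
Level 4: H, F, W, E
Level 5: C, B, T, P
Level 6: R
Full level-order sequence: K, V, D, N, A, L, H, F, W, E, C, B, T, P, R.

8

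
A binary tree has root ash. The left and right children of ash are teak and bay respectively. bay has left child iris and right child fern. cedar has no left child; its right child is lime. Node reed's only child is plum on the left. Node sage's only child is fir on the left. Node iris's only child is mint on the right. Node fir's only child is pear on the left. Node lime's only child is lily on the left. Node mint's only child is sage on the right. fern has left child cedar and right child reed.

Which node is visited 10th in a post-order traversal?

plum

Post-order visits the left subtree, then the right subtree, then the node.
At ash: go left to teak.
  teak is a leaf — visit teak.
At ash: go right to bay.
  At bay: go left to iris.
    At iris: no left child.
    At iris: go right to mint.
      At mint: no left child.
      At mint: go right to sage.
        At sage: go left to fir.
          At fir: go left to pear.
            pear is a leaf — visit pear.
          At fir: no right child.
          Visit fir.
        At sage: no right child.
        Visit sage.
      Visit mint.
    Visit iris.
  At bay: go right to fern.
    At fern: go left to cedar.
      At cedar: no left child.
      At cedar: go right to lime.
        At lime: go left to lily.
          lily is a leaf — visit lily.
        At lime: no right child.
        Visit lime.
      Visit cedar.
    At fern: go right to reed.
      At reed: go left to plum.
        plum is a leaf — visit plum.
      At reed: no right child.
      Visit reed.
    Visit fern.
  Visit bay.
Visit ash.
Full post-order sequence: teak, pear, fir, sage, mint, iris, lily, lime, cedar, plum, reed, fern, bay, ash.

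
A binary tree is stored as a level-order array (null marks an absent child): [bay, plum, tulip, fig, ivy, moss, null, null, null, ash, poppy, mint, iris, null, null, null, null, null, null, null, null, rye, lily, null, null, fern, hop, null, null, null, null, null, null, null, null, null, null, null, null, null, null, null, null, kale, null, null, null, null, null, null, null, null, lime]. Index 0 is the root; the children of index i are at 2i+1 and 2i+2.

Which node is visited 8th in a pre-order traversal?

Pre-order visits the node, then its left subtree, then its right subtree.
Visit bay.
At bay: go left to plum.
  Visit plum.
  At plum: go left to fig.
    fig is a leaf — visit fig.
  At plum: go right to ivy.
    Visit ivy.
    At ivy: go left to ash.
      ash is a leaf — visit ash.
    At ivy: go right to poppy.
      Visit poppy.
      At poppy: go left to rye.
        Visit rye.
        At rye: go left to kale.
          kale is a leaf — visit kale.
        At rye: no right child.
      At poppy: go right to lily.
        lily is a leaf — visit lily.
At bay: go right to tulip.
  Visit tulip.
  At tulip: go left to moss.
    Visit moss.
    At moss: go left to mint.
      mint is a leaf — visit mint.
    At moss: go right to iris.
      Visit iris.
      At iris: go left to fern.
        Visit fern.
        At fern: no left child.
        At fern: go right to lime.
          lime is a leaf — visit lime.
      At iris: go right to hop.
        hop is a leaf — visit hop.
  At tulip: no right child.
Full pre-order sequence: bay, plum, fig, ivy, ash, poppy, rye, kale, lily, tulip, moss, mint, iris, fern, lime, hop.

kale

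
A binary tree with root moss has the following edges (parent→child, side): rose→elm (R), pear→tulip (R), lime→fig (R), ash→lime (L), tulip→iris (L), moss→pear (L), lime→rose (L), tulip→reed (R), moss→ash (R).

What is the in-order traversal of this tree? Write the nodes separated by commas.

pear, iris, tulip, reed, moss, rose, elm, lime, fig, ash

In-order visits the left subtree, then the node, then the right subtree.
At moss: go left to pear.
  At pear: no left child.
  Visit pear.
  At pear: go right to tulip.
    At tulip: go left to iris.
      iris is a leaf — visit iris.
    Visit tulip.
    At tulip: go right to reed.
      reed is a leaf — visit reed.
Visit moss.
At moss: go right to ash.
  At ash: go left to lime.
    At lime: go left to rose.
      At rose: no left child.
      Visit rose.
      At rose: go right to elm.
        elm is a leaf — visit elm.
    Visit lime.
    At lime: go right to fig.
      fig is a leaf — visit fig.
  Visit ash.
  At ash: no right child.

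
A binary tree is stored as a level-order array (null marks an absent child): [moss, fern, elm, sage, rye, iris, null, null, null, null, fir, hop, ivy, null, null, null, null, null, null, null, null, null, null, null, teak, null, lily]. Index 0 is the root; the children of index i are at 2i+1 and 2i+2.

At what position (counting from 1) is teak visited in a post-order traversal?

Post-order visits the left subtree, then the right subtree, then the node.
At moss: go left to fern.
  At fern: go left to sage.
    sage is a leaf — visit sage.
  At fern: go right to rye.
    At rye: no left child.
    At rye: go right to fir.
      fir is a leaf — visit fir.
    Visit rye.
  Visit fern.
At moss: go right to elm.
  At elm: go left to iris.
    At iris: go left to hop.
      At hop: no left child.
      At hop: go right to teak.
        teak is a leaf — visit teak.
      Visit hop.
    At iris: go right to ivy.
      At ivy: no left child.
      At ivy: go right to lily.
        lily is a leaf — visit lily.
      Visit ivy.
    Visit iris.
  At elm: no right child.
  Visit elm.
Visit moss.
Full post-order sequence: sage, fir, rye, fern, teak, hop, lily, ivy, iris, elm, moss.

5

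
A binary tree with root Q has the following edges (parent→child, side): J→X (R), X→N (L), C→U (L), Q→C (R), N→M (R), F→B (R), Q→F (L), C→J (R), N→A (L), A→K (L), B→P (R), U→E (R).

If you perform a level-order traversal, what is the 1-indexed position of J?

6

Level-order visits nodes level by level from the root, left to right within each level.
Level 0: Q
Level 1: F, C
Level 2: B, U, J
Level 3: P, E, X
Level 4: N
Level 5: A, M
Level 6: K
Full level-order sequence: Q, F, C, B, U, J, P, E, X, N, A, M, K.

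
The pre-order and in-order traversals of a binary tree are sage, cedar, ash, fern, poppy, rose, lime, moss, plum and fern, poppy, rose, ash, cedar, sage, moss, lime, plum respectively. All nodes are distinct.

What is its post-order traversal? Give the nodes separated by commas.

rose, poppy, fern, ash, cedar, moss, plum, lime, sage

The first element of pre-order is the root; it splits in-order into left and right subtrees.
Root sage: left subtree has 5 nodes {fern, poppy, rose, ash, cedar}, right has 3 {moss, lime, plum}.
  Root cedar: left subtree has 4 nodes {fern, poppy, rose, ash}, right has 0 { }.
    Root ash: left subtree has 3 nodes {fern, poppy, rose}, right has 0 { }.
      Root fern: left subtree has 0 nodes { }, right has 2 {poppy, rose}.
        Root poppy: left subtree has 0 nodes { }, right has 1 {rose}.
  Root lime: left subtree has 1 node {moss}, right has 1 {plum}.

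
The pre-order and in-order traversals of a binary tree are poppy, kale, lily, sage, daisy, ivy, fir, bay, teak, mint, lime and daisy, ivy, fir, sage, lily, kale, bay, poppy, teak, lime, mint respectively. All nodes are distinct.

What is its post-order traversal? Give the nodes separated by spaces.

fir ivy daisy sage lily bay kale lime mint teak poppy

The first element of pre-order is the root; it splits in-order into left and right subtrees.
Root poppy: left subtree has 7 nodes {daisy, ivy, fir, sage, lily, kale, bay}, right has 3 {teak, lime, mint}.
  Root kale: left subtree has 5 nodes {daisy, ivy, fir, sage, lily}, right has 1 {bay}.
    Root lily: left subtree has 4 nodes {daisy, ivy, fir, sage}, right has 0 { }.
      Root sage: left subtree has 3 nodes {daisy, ivy, fir}, right has 0 { }.
        Root daisy: left subtree has 0 nodes { }, right has 2 {ivy, fir}.
          Root ivy: left subtree has 0 nodes { }, right has 1 {fir}.
  Root teak: left subtree has 0 nodes { }, right has 2 {lime, mint}.
    Root mint: left subtree has 1 node {lime}, right has 0 { }.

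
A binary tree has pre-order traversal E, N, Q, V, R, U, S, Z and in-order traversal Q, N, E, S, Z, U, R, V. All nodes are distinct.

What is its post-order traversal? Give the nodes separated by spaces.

The first element of pre-order is the root; it splits in-order into left and right subtrees.
Root E: left subtree has 2 nodes {Q, N}, right has 5 {S, Z, U, R, V}.
  Root N: left subtree has 1 node {Q}, right has 0 { }.
  Root V: left subtree has 4 nodes {S, Z, U, R}, right has 0 { }.
    Root R: left subtree has 3 nodes {S, Z, U}, right has 0 { }.
      Root U: left subtree has 2 nodes {S, Z}, right has 0 { }.
        Root S: left subtree has 0 nodes { }, right has 1 {Z}.

Q N Z S U R V E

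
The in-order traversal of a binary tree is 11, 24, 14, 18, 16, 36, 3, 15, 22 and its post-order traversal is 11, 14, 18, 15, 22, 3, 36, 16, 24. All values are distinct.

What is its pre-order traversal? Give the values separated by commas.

The last element of post-order is the root; it splits in-order into left and right subtrees.
Root 24: left subtree has 1 node {11}, right has 7 {14, 18, 16, 36, 3, 15, 22}.
  Root 16: left subtree has 2 nodes {14, 18}, right has 4 {36, 3, 15, 22}.
    Root 18: left subtree has 1 node {14}, right has 0 { }.
    Root 36: left subtree has 0 nodes { }, right has 3 {3, 15, 22}.
      Root 3: left subtree has 0 nodes { }, right has 2 {15, 22}.
        Root 22: left subtree has 1 node {15}, right has 0 { }.

24, 11, 16, 18, 14, 36, 3, 22, 15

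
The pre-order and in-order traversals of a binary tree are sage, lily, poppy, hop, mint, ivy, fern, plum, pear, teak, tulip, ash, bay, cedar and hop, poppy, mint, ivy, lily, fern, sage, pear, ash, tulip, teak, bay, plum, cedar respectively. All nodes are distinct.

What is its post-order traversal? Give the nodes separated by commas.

hop, ivy, mint, poppy, fern, lily, ash, tulip, bay, teak, pear, cedar, plum, sage

The first element of pre-order is the root; it splits in-order into left and right subtrees.
Root sage: left subtree has 6 nodes {hop, poppy, mint, ivy, lily, fern}, right has 7 {pear, ash, tulip, teak, bay, plum, cedar}.
  Root lily: left subtree has 4 nodes {hop, poppy, mint, ivy}, right has 1 {fern}.
    Root poppy: left subtree has 1 node {hop}, right has 2 {mint, ivy}.
      Root mint: left subtree has 0 nodes { }, right has 1 {ivy}.
  Root plum: left subtree has 5 nodes {pear, ash, tulip, teak, bay}, right has 1 {cedar}.
    Root pear: left subtree has 0 nodes { }, right has 4 {ash, tulip, teak, bay}.
      Root teak: left subtree has 2 nodes {ash, tulip}, right has 1 {bay}.
        Root tulip: left subtree has 1 node {ash}, right has 0 { }.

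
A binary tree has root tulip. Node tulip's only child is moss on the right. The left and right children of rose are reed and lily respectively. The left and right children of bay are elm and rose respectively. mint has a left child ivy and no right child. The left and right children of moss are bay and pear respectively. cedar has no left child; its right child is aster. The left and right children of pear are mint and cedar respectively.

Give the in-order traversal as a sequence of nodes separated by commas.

tulip, elm, bay, reed, rose, lily, moss, ivy, mint, pear, cedar, aster

In-order visits the left subtree, then the node, then the right subtree.
At tulip: no left child.
Visit tulip.
At tulip: go right to moss.
  At moss: go left to bay.
    At bay: go left to elm.
      elm is a leaf — visit elm.
    Visit bay.
    At bay: go right to rose.
      At rose: go left to reed.
        reed is a leaf — visit reed.
      Visit rose.
      At rose: go right to lily.
        lily is a leaf — visit lily.
  Visit moss.
  At moss: go right to pear.
    At pear: go left to mint.
      At mint: go left to ivy.
        ivy is a leaf — visit ivy.
      Visit mint.
      At mint: no right child.
    Visit pear.
    At pear: go right to cedar.
      At cedar: no left child.
      Visit cedar.
      At cedar: go right to aster.
        aster is a leaf — visit aster.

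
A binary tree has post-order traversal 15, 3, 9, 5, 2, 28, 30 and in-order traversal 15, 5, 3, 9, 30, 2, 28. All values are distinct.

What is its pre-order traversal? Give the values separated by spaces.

30 5 15 9 3 28 2

The last element of post-order is the root; it splits in-order into left and right subtrees.
Root 30: left subtree has 4 nodes {15, 5, 3, 9}, right has 2 {2, 28}.
  Root 5: left subtree has 1 node {15}, right has 2 {3, 9}.
    Root 9: left subtree has 1 node {3}, right has 0 { }.
  Root 28: left subtree has 1 node {2}, right has 0 { }.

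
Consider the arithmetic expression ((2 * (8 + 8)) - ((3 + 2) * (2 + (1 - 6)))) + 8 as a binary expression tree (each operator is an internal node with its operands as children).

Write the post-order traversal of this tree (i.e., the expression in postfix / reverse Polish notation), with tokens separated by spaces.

2 8 8 + * 3 2 + 2 1 6 - + * - 8 +

Post-order on an expression tree gives postfix notation: for each operator, emit left operand, right operand, then the operator.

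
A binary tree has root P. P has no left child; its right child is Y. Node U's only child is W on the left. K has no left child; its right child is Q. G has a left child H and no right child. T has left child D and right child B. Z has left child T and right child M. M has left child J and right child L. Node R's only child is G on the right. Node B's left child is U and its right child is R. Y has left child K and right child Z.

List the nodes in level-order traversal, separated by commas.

P, Y, K, Z, Q, T, M, D, B, J, L, U, R, W, G, H

Level-order visits nodes level by level from the root, left to right within each level.
Level 0: P
Level 1: Y
Level 2: K, Z
Level 3: Q, T, M
Level 4: D, B, J, L
Level 5: U, R
Level 6: W, G
Level 7: H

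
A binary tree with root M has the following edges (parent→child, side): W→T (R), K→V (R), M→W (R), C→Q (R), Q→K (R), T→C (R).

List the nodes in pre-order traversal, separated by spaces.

M W T C Q K V

Pre-order visits the node, then its left subtree, then its right subtree.
Visit M.
At M: no left child.
At M: go right to W.
  Visit W.
  At W: no left child.
  At W: go right to T.
    Visit T.
    At T: no left child.
    At T: go right to C.
      Visit C.
      At C: no left child.
      At C: go right to Q.
        Visit Q.
        At Q: no left child.
        At Q: go right to K.
          Visit K.
          At K: no left child.
          At K: go right to V.
            V is a leaf — visit V.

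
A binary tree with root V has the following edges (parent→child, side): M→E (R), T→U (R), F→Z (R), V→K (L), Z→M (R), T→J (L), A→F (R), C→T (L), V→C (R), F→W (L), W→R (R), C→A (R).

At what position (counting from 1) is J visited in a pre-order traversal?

Pre-order visits the node, then its left subtree, then its right subtree.
Visit V.
At V: go left to K.
  K is a leaf — visit K.
At V: go right to C.
  Visit C.
  At C: go left to T.
    Visit T.
    At T: go left to J.
      J is a leaf — visit J.
    At T: go right to U.
      U is a leaf — visit U.
  At C: go right to A.
    Visit A.
    At A: no left child.
    At A: go right to F.
      Visit F.
      At F: go left to W.
        Visit W.
        At W: no left child.
        At W: go right to R.
          R is a leaf — visit R.
      At F: go right to Z.
        Visit Z.
        At Z: no left child.
        At Z: go right to M.
          Visit M.
          At M: no left child.
          At M: go right to E.
            E is a leaf — visit E.
Full pre-order sequence: V, K, C, T, J, U, A, F, W, R, Z, M, E.

5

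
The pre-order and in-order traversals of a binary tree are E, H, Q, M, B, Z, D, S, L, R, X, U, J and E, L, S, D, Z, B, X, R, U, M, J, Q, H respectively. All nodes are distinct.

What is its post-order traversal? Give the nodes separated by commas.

L, S, D, Z, X, U, R, B, J, M, Q, H, E

The first element of pre-order is the root; it splits in-order into left and right subtrees.
Root E: left subtree has 0 nodes { }, right has 12 {L, S, D, Z, B, X, R, U, M, J, Q, H}.
  Root H: left subtree has 11 nodes {L, S, D, Z, B, X, R, U, M, J, Q}, right has 0 { }.
    Root Q: left subtree has 10 nodes {L, S, D, Z, B, X, R, U, M, J}, right has 0 { }.
      Root M: left subtree has 8 nodes {L, S, D, Z, B, X, R, U}, right has 1 {J}.
        Root B: left subtree has 4 nodes {L, S, D, Z}, right has 3 {X, R, U}.
          Root Z: left subtree has 3 nodes {L, S, D}, right has 0 { }.
            Root D: left subtree has 2 nodes {L, S}, right has 0 { }.
              Root S: left subtree has 1 node {L}, right has 0 { }.
          Root R: left subtree has 1 node {X}, right has 1 {U}.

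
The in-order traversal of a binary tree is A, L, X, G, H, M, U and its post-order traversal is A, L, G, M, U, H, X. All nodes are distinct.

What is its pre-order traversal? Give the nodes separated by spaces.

The last element of post-order is the root; it splits in-order into left and right subtrees.
Root X: left subtree has 2 nodes {A, L}, right has 4 {G, H, M, U}.
  Root L: left subtree has 1 node {A}, right has 0 { }.
  Root H: left subtree has 1 node {G}, right has 2 {M, U}.
    Root U: left subtree has 1 node {M}, right has 0 { }.

X L A H G U M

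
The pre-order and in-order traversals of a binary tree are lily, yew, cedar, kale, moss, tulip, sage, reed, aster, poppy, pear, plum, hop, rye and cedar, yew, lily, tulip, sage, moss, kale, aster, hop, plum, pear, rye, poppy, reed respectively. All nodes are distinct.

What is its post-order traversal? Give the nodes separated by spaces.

The first element of pre-order is the root; it splits in-order into left and right subtrees.
Root lily: left subtree has 2 nodes {cedar, yew}, right has 11 {tulip, sage, moss, kale, aster, hop, plum, pear, rye, poppy, reed}.
  Root yew: left subtree has 1 node {cedar}, right has 0 { }.
  Root kale: left subtree has 3 nodes {tulip, sage, moss}, right has 7 {aster, hop, plum, pear, rye, poppy, reed}.
    Root moss: left subtree has 2 nodes {tulip, sage}, right has 0 { }.
      Root tulip: left subtree has 0 nodes { }, right has 1 {sage}.
    Root reed: left subtree has 6 nodes {aster, hop, plum, pear, rye, poppy}, right has 0 { }.
      Root aster: left subtree has 0 nodes { }, right has 5 {hop, plum, pear, rye, poppy}.
        Root poppy: left subtree has 4 nodes {hop, plum, pear, rye}, right has 0 { }.
          Root pear: left subtree has 2 nodes {hop, plum}, right has 1 {rye}.
            Root plum: left subtree has 1 node {hop}, right has 0 { }.

cedar yew sage tulip moss hop plum rye pear poppy aster reed kale lily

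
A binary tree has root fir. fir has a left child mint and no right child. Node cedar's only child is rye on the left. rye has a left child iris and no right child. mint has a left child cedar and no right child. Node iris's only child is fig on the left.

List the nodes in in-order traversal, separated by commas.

fig, iris, rye, cedar, mint, fir

In-order visits the left subtree, then the node, then the right subtree.
At fir: go left to mint.
  At mint: go left to cedar.
    At cedar: go left to rye.
      At rye: go left to iris.
        At iris: go left to fig.
          fig is a leaf — visit fig.
        Visit iris.
        At iris: no right child.
      Visit rye.
      At rye: no right child.
    Visit cedar.
    At cedar: no right child.
  Visit mint.
  At mint: no right child.
Visit fir.
At fir: no right child.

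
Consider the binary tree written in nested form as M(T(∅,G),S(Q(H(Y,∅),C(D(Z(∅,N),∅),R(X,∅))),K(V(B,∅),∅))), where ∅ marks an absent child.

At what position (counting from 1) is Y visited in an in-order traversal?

4

In-order visits the left subtree, then the node, then the right subtree.
At M: go left to T.
  At T: no left child.
  Visit T.
  At T: go right to G.
    G is a leaf — visit G.
Visit M.
At M: go right to S.
  At S: go left to Q.
    At Q: go left to H.
      At H: go left to Y.
        Y is a leaf — visit Y.
      Visit H.
      At H: no right child.
    Visit Q.
    At Q: go right to C.
      At C: go left to D.
        At D: go left to Z.
          At Z: no left child.
          Visit Z.
          At Z: go right to N.
            N is a leaf — visit N.
        Visit D.
        At D: no right child.
      Visit C.
      At C: go right to R.
        At R: go left to X.
          X is a leaf — visit X.
        Visit R.
        At R: no right child.
  Visit S.
  At S: go right to K.
    At K: go left to V.
      At V: go left to B.
        B is a leaf — visit B.
      Visit V.
      At V: no right child.
    Visit K.
    At K: no right child.
Full in-order sequence: T, G, M, Y, H, Q, Z, N, D, C, X, R, S, B, V, K.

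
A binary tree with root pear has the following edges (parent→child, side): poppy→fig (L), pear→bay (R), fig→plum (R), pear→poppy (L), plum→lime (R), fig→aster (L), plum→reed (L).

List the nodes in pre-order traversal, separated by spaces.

pear poppy fig aster plum reed lime bay

Pre-order visits the node, then its left subtree, then its right subtree.
Visit pear.
At pear: go left to poppy.
  Visit poppy.
  At poppy: go left to fig.
    Visit fig.
    At fig: go left to aster.
      aster is a leaf — visit aster.
    At fig: go right to plum.
      Visit plum.
      At plum: go left to reed.
        reed is a leaf — visit reed.
      At plum: go right to lime.
        lime is a leaf — visit lime.
  At poppy: no right child.
At pear: go right to bay.
  bay is a leaf — visit bay.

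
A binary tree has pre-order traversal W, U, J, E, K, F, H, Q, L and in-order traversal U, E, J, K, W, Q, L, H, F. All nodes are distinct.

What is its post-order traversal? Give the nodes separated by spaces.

E K J U L Q H F W

The first element of pre-order is the root; it splits in-order into left and right subtrees.
Root W: left subtree has 4 nodes {U, E, J, K}, right has 4 {Q, L, H, F}.
  Root U: left subtree has 0 nodes { }, right has 3 {E, J, K}.
    Root J: left subtree has 1 node {E}, right has 1 {K}.
  Root F: left subtree has 3 nodes {Q, L, H}, right has 0 { }.
    Root H: left subtree has 2 nodes {Q, L}, right has 0 { }.
      Root Q: left subtree has 0 nodes { }, right has 1 {L}.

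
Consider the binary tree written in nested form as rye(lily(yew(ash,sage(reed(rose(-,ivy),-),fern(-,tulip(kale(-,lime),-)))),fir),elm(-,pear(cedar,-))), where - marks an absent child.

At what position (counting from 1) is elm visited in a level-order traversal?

3

Level-order visits nodes level by level from the root, left to right within each level.
Level 0: rye
Level 1: lily, elm
Level 2: yew, fir, pear
Level 3: ash, sage, cedar
Level 4: reed, fern
Level 5: rose, tulip
Level 6: ivy, kale
Level 7: lime
Full level-order sequence: rye, lily, elm, yew, fir, pear, ash, sage, cedar, reed, fern, rose, tulip, ivy, kale, lime.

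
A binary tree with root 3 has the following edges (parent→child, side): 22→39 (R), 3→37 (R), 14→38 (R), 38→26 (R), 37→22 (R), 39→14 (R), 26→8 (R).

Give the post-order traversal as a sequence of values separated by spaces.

8 26 38 14 39 22 37 3

Post-order visits the left subtree, then the right subtree, then the node.
At 3: no left child.
At 3: go right to 37.
  At 37: no left child.
  At 37: go right to 22.
    At 22: no left child.
    At 22: go right to 39.
      At 39: no left child.
      At 39: go right to 14.
        At 14: no left child.
        At 14: go right to 38.
          At 38: no left child.
          At 38: go right to 26.
            At 26: no left child.
            At 26: go right to 8.
              8 is a leaf — visit 8.
            Visit 26.
          Visit 38.
        Visit 14.
      Visit 39.
    Visit 22.
  Visit 37.
Visit 3.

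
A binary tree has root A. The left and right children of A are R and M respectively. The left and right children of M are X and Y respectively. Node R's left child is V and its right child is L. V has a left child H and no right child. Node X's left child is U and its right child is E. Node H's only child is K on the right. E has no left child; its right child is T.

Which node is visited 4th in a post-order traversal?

Post-order visits the left subtree, then the right subtree, then the node.
At A: go left to R.
  At R: go left to V.
    At V: go left to H.
      At H: no left child.
      At H: go right to K.
        K is a leaf — visit K.
      Visit H.
    At V: no right child.
    Visit V.
  At R: go right to L.
    L is a leaf — visit L.
  Visit R.
At A: go right to M.
  At M: go left to X.
    At X: go left to U.
      U is a leaf — visit U.
    At X: go right to E.
      At E: no left child.
      At E: go right to T.
        T is a leaf — visit T.
      Visit E.
    Visit X.
  At M: go right to Y.
    Y is a leaf — visit Y.
  Visit M.
Visit A.
Full post-order sequence: K, H, V, L, R, U, T, E, X, Y, M, A.

L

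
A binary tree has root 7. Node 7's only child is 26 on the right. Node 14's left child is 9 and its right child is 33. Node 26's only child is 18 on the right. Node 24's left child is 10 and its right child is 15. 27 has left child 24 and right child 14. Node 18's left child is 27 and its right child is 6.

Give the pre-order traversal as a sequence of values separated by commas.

Pre-order visits the node, then its left subtree, then its right subtree.
Visit 7.
At 7: no left child.
At 7: go right to 26.
  Visit 26.
  At 26: no left child.
  At 26: go right to 18.
    Visit 18.
    At 18: go left to 27.
      Visit 27.
      At 27: go left to 24.
        Visit 24.
        At 24: go left to 10.
          10 is a leaf — visit 10.
        At 24: go right to 15.
          15 is a leaf — visit 15.
      At 27: go right to 14.
        Visit 14.
        At 14: go left to 9.
          9 is a leaf — visit 9.
        At 14: go right to 33.
          33 is a leaf — visit 33.
    At 18: go right to 6.
      6 is a leaf — visit 6.

7, 26, 18, 27, 24, 10, 15, 14, 9, 33, 6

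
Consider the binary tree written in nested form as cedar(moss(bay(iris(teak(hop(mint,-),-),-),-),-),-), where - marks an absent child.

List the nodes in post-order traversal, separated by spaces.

mint hop teak iris bay moss cedar

Post-order visits the left subtree, then the right subtree, then the node.
At cedar: go left to moss.
  At moss: go left to bay.
    At bay: go left to iris.
      At iris: go left to teak.
        At teak: go left to hop.
          At hop: go left to mint.
            mint is a leaf — visit mint.
          At hop: no right child.
          Visit hop.
        At teak: no right child.
        Visit teak.
      At iris: no right child.
      Visit iris.
    At bay: no right child.
    Visit bay.
  At moss: no right child.
  Visit moss.
At cedar: no right child.
Visit cedar.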